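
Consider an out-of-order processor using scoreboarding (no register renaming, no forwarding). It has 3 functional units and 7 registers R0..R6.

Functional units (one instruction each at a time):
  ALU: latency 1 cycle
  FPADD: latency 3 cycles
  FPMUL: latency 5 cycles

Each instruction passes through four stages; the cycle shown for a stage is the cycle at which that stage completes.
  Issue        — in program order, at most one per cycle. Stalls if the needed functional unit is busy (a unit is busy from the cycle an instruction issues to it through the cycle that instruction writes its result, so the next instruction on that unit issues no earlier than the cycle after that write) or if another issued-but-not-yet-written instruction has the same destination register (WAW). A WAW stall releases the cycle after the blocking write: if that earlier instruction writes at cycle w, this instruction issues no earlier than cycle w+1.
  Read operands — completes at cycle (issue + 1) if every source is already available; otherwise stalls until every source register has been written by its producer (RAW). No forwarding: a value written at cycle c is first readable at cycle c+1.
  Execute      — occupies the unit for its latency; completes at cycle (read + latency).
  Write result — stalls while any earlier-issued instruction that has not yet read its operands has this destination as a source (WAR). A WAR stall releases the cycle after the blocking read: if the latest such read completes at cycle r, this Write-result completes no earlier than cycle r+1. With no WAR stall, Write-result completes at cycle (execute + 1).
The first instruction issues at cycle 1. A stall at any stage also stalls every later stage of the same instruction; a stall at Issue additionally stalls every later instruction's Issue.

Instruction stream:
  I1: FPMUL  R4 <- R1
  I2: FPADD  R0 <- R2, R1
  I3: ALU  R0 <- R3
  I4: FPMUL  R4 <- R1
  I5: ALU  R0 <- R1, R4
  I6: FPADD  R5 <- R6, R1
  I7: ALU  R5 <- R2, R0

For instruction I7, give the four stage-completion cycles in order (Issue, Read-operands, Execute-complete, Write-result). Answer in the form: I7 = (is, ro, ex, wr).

I1  is:1  ro:2  ex:7  wr:8
I2  is:2  ro:3  ex:6  wr:7
I3  is:8  ro:9  ex:10  wr:11  — WAW R0: wait I2 write@7
I4  is:9  ro:10  ex:15  wr:16
I5  is:12  ro:17  ex:18  wr:19  — struct: ALU busy until I3 writes@11, RAW R4: wait I4 write@16
I6  is:13  ro:14  ex:17  wr:18
I7  is:20  ro:21  ex:22  wr:23  — struct: ALU busy until I5 writes@19

I7 = (20, 21, 22, 23)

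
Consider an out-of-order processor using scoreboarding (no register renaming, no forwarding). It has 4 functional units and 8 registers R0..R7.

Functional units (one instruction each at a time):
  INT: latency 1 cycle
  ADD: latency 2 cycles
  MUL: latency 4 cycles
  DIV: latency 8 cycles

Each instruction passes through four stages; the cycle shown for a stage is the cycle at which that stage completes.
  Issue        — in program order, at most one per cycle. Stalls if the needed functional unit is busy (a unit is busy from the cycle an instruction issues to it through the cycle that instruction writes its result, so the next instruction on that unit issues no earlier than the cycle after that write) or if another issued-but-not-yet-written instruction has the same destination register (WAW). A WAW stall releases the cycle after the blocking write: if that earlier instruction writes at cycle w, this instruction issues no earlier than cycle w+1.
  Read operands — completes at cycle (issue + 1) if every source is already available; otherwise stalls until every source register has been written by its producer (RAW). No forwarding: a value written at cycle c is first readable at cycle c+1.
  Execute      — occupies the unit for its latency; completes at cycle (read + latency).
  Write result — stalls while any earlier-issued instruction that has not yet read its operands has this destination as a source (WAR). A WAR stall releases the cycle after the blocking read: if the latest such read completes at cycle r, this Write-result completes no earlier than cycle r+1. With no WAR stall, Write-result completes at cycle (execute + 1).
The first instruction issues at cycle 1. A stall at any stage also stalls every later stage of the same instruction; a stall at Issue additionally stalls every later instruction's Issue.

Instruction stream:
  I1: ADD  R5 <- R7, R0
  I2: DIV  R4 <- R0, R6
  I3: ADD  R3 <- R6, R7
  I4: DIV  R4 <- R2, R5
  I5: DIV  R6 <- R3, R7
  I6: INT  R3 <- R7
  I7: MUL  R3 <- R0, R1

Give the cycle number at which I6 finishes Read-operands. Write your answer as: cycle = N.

cycle = 26

1) issue 1, read 2, done 4, write 5
2) issue 2, read 3, done 11, write 12
3) issue 6, read 7, done 9, write 10  <struct: ADD busy until I1 writes@5>
4) issue 13, read 14, done 22, write 23  <struct: DIV busy until I2 writes@12>
5) issue 24, read 25, done 33, write 34  <struct: DIV busy until I4 writes@23>
6) issue 25, read 26, done 27, write 28
7) issue 29, read 30, done 34, write 35  <WAW R3: wait I6 write@28>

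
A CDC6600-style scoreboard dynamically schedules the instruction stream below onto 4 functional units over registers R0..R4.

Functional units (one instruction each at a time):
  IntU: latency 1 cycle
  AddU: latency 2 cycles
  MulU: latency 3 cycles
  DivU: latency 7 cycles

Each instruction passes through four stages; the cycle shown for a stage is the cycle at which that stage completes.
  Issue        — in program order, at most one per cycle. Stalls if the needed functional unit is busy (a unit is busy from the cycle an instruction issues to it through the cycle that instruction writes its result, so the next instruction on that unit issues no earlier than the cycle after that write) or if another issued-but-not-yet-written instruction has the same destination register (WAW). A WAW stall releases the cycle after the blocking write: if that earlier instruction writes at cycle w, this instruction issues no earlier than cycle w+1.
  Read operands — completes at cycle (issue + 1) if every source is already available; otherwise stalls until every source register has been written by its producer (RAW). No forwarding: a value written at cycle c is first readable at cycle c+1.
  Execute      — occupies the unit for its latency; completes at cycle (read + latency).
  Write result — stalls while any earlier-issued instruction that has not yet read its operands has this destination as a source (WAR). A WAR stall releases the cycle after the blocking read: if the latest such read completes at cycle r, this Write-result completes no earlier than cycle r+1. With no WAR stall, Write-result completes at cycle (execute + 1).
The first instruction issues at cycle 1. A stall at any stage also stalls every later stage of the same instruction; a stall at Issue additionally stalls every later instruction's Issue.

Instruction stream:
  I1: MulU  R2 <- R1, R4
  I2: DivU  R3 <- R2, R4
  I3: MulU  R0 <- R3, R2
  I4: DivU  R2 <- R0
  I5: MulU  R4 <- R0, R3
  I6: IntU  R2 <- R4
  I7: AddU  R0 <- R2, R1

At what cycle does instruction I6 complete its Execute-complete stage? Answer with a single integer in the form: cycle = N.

cycle = 32

cycle 1: issue I1 (MulU)
cycle 2: I1 read-ops · issue I2 (DivU)
cycle 5: I1 finished on MulU
cycle 6: I1→R2
cycle 7: I2 read-ops · issue I3 (MulU)
cycle 14: I2 finished on DivU
cycle 15: I2→R3
cycle 16: I3 read-ops · issue I4 (DivU)
cycle 19: I3 finished on MulU
cycle 20: I3→R0
cycle 21: I4 read-ops · issue I5 (MulU)
cycle 22: I5 read-ops
cycle 25: I5 finished on MulU
cycle 26: I5→R4
cycle 28: I4 finished on DivU
cycle 29: I4→R2
cycle 30: issue I6 (IntU)
cycle 31: I6 read-ops · issue I7 (AddU)
cycle 32: I6 finished on IntU
cycle 33: I6→R2
cycle 34: I7 read-ops
cycle 36: I7 finished on AddU
cycle 37: I7→R0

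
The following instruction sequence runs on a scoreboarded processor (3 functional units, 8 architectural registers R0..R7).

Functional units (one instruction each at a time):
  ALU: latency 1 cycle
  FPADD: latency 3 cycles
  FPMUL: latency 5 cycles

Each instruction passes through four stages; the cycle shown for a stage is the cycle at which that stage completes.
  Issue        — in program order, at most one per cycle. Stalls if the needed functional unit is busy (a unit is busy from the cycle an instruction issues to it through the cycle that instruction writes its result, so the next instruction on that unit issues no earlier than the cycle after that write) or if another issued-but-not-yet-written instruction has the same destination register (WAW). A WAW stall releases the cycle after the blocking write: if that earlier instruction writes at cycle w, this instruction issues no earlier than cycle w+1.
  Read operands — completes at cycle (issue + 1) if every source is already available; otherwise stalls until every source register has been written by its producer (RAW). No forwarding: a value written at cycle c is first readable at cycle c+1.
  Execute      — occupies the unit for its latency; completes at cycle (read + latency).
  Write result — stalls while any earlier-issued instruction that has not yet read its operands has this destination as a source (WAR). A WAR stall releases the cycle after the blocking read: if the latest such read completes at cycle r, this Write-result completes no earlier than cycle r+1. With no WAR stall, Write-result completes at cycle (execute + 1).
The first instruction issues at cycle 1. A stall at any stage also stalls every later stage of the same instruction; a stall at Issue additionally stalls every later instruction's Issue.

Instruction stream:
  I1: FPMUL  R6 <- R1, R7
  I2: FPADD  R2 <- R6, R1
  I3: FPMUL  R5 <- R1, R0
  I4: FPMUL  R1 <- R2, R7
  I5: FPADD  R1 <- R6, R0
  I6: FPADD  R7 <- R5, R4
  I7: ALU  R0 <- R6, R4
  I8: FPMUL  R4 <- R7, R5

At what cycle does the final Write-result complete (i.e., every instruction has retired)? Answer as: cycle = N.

1) issue 1, read 2, done 7, write 8
2) issue 2, read 9, done 12, write 13  <RAW R6: wait I1 write@8>
3) issue 9, read 10, done 15, write 16  <struct: FPMUL busy until I1 writes@8>
4) issue 17, read 18, done 23, write 24  <struct: FPMUL busy until I3 writes@16>
5) issue 25, read 26, done 29, write 30  <WAW R1: wait I4 write@24>
6) issue 31, read 32, done 35, write 36  <struct: FPADD busy until I5 writes@30>
7) issue 32, read 33, done 34, write 35
8) issue 33, read 37, done 42, write 43  <RAW R7: wait I6 write@36>

cycle = 43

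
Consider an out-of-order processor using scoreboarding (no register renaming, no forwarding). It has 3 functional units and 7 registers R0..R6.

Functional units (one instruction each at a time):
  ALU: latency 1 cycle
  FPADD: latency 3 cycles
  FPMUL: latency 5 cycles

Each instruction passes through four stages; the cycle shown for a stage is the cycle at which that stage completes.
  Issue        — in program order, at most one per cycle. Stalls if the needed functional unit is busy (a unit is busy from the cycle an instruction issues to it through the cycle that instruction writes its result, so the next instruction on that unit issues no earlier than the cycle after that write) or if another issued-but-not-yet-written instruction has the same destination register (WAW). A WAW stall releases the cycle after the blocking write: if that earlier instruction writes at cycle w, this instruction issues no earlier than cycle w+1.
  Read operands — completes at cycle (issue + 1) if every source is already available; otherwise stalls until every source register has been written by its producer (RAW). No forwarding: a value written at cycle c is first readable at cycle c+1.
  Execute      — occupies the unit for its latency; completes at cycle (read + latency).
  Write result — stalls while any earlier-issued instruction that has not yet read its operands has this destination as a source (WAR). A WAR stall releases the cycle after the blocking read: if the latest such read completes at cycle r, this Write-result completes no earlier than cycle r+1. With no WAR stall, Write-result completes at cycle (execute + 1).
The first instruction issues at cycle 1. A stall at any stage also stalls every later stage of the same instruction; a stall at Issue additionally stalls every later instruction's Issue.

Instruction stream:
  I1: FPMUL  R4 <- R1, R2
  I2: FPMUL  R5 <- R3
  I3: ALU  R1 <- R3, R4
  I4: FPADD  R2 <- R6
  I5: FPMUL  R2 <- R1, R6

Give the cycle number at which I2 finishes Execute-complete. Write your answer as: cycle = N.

cycle = 15

  I1 | 1 | 2 | 7 | 8
  I2 | 9 | 10 | 15 | 16   struct: FPMUL busy until I1 writes@8
  I3 | 10 | 11 | 12 | 13
  I4 | 11 | 12 | 15 | 16
  I5 | 17 | 18 | 23 | 24   WAW R2: wait I4 write@16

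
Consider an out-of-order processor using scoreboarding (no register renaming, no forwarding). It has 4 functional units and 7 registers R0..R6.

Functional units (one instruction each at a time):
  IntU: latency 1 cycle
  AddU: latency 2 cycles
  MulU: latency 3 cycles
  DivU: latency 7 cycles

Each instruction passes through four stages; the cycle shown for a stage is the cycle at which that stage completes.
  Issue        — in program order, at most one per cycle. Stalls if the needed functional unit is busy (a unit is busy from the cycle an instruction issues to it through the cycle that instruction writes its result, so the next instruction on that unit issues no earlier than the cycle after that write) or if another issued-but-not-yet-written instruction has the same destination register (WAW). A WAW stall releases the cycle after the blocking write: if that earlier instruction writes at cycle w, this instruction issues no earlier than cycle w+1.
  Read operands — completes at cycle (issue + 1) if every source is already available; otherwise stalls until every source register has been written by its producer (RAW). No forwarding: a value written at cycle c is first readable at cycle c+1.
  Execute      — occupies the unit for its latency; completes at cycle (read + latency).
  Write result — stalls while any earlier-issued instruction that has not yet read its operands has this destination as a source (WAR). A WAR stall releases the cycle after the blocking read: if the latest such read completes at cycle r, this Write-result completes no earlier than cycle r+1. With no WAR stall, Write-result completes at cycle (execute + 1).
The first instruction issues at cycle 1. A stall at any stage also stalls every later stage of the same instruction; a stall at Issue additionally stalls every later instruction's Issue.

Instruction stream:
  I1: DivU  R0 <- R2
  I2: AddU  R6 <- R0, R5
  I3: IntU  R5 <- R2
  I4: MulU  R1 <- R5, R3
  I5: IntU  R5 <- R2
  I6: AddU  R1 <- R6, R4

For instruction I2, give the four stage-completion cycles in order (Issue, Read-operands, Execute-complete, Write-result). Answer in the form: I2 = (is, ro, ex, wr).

I2 = (2, 11, 13, 14)

I1  is:1  ro:2  ex:9  wr:10
I2  is:2  ro:11  ex:13  wr:14  — RAW R0: wait I1 write@10
I3  is:3  ro:4  ex:5  wr:12  — WAR R5: wait I2 read@11
I4  is:4  ro:13  ex:16  wr:17  — RAW R5: wait I3 write@12
I5  is:13  ro:14  ex:15  wr:16  — struct: IntU busy until I3 writes@12
I6  is:18  ro:19  ex:21  wr:22  — WAW R1: wait I4 write@17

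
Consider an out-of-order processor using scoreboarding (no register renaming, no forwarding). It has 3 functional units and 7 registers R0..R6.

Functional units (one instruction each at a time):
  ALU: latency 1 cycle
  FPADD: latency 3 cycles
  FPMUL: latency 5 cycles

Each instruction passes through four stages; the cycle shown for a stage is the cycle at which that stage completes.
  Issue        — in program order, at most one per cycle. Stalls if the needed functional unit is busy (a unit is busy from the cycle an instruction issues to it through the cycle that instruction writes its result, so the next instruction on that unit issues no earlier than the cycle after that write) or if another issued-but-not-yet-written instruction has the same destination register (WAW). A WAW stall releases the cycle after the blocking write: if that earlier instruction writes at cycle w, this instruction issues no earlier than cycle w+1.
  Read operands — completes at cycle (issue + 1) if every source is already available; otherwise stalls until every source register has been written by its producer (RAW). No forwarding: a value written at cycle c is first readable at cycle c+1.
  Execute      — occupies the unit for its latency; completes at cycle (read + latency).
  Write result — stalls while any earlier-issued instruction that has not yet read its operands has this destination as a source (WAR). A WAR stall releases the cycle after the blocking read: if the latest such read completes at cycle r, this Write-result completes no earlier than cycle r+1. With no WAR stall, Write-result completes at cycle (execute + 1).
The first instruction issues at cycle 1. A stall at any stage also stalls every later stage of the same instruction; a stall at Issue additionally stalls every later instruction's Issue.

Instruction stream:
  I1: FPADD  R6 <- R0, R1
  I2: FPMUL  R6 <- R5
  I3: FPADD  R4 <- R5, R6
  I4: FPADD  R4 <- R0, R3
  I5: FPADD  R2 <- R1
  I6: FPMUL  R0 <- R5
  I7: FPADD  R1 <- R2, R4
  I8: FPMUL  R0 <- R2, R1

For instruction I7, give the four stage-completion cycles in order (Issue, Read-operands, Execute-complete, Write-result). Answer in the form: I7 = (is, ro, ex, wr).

[1] I1→FPADD
[2] I1 RO
[5] I1 EX
[6] I1 WR R6
[7] I2→FPMUL
[8] I2 RO · I3→FPADD
[13] I2 EX
[14] I2 WR R6
[15] I3 RO
[18] I3 EX
[19] I3 WR R4
[20] I4→FPADD
[21] I4 RO
[24] I4 EX
[25] I4 WR R4
[26] I5→FPADD
[27] I5 RO · I6→FPMUL
[28] I6 RO
[30] I5 EX
[31] I5 WR R2
[32] I7→FPADD
[33] I6 EX · I7 RO
[34] I6 WR R0
[35] I8→FPMUL
[36] I7 EX
[37] I7 WR R1
[38] I8 RO
[43] I8 EX
[44] I8 WR R0

I7 = (32, 33, 36, 37)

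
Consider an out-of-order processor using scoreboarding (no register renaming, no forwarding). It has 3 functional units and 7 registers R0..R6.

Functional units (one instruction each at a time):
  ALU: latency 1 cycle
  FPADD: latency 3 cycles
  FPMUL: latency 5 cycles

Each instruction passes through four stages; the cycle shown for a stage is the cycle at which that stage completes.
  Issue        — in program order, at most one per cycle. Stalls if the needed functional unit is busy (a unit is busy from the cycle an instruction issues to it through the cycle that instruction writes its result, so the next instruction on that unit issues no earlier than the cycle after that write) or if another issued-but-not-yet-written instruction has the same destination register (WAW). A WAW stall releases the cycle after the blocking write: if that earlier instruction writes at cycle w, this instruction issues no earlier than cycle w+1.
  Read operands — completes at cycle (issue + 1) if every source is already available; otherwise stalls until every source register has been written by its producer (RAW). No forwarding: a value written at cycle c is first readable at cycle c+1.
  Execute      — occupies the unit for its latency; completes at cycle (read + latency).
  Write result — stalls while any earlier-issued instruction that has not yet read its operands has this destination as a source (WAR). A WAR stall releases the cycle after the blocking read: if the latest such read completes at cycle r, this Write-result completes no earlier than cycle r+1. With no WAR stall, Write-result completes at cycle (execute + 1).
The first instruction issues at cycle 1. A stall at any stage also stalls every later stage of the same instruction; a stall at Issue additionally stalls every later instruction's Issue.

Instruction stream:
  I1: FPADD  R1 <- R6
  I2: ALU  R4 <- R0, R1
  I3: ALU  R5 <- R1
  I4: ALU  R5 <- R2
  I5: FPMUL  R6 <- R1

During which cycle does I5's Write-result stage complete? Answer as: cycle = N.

  I1 | 1 | 2 | 5 | 6
  I2 | 2 | 7 | 8 | 9   RAW R1: wait I1 write@6
  I3 | 10 | 11 | 12 | 13   struct: ALU busy until I2 writes@9
  I4 | 14 | 15 | 16 | 17   struct: ALU busy until I3 writes@13
  I5 | 15 | 16 | 21 | 22

cycle = 22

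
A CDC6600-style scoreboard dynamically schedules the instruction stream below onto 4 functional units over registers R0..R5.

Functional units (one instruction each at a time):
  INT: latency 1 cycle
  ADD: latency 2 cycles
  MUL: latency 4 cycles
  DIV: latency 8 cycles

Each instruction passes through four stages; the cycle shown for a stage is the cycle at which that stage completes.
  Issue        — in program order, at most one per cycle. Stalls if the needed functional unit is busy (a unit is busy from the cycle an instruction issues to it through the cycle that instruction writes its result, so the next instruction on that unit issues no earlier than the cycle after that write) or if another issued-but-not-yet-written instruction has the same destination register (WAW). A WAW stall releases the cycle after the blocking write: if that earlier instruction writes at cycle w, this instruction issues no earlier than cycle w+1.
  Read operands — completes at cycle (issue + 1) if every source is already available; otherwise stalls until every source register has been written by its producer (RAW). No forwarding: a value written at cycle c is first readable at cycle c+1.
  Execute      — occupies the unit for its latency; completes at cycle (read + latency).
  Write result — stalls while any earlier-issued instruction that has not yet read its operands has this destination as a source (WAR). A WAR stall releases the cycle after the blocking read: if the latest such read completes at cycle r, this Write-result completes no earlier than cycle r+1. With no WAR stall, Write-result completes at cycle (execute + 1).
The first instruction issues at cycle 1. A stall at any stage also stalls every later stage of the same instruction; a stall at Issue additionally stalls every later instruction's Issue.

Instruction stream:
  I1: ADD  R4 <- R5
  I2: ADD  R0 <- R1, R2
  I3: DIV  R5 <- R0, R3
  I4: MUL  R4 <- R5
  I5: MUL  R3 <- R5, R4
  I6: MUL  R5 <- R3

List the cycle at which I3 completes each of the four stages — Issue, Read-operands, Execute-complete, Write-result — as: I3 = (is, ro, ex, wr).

I1  is:1  ro:2  ex:4  wr:5
I2  is:6  ro:7  ex:9  wr:10  — struct: ADD busy until I1 writes@5
I3  is:7  ro:11  ex:19  wr:20  — RAW R0: wait I2 write@10
I4  is:8  ro:21  ex:25  wr:26  — RAW R5: wait I3 write@20
I5  is:27  ro:28  ex:32  wr:33  — struct: MUL busy until I4 writes@26
I6  is:34  ro:35  ex:39  wr:40  — struct: MUL busy until I5 writes@33

I3 = (7, 11, 19, 20)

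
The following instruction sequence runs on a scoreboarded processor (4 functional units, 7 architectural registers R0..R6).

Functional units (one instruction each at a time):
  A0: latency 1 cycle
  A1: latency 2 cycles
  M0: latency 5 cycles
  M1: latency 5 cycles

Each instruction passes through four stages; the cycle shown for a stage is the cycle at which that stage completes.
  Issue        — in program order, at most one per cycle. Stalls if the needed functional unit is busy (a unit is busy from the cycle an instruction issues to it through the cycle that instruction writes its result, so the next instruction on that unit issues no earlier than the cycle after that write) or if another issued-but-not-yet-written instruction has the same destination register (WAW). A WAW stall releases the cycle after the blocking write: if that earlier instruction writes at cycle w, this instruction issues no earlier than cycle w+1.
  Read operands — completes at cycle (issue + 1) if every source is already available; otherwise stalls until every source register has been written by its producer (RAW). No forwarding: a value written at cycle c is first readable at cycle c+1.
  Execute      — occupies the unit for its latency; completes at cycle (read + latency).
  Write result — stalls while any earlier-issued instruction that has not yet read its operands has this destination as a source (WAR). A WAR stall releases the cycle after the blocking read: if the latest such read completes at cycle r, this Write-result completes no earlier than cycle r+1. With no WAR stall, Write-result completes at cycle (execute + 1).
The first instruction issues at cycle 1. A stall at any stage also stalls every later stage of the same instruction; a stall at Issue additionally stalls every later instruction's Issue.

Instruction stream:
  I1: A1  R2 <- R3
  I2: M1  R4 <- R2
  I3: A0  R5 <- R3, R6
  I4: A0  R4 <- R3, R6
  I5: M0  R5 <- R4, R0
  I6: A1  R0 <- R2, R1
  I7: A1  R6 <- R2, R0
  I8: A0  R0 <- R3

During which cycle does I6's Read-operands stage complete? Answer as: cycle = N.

cycle = 16

  I1 | 1 | 2 | 4 | 5
  I2 | 2 | 6 | 11 | 12   RAW R2: wait I1 write@5
  I3 | 3 | 4 | 5 | 6
  I4 | 13 | 14 | 15 | 16   WAW R4: wait I2 write@12
  I5 | 14 | 17 | 22 | 23   RAW R4: wait I4 write@16
  I6 | 15 | 16 | 18 | 19
  I7 | 20 | 21 | 23 | 24   struct: A1 busy until I6 writes@19
  I8 | 21 | 22 | 23 | 24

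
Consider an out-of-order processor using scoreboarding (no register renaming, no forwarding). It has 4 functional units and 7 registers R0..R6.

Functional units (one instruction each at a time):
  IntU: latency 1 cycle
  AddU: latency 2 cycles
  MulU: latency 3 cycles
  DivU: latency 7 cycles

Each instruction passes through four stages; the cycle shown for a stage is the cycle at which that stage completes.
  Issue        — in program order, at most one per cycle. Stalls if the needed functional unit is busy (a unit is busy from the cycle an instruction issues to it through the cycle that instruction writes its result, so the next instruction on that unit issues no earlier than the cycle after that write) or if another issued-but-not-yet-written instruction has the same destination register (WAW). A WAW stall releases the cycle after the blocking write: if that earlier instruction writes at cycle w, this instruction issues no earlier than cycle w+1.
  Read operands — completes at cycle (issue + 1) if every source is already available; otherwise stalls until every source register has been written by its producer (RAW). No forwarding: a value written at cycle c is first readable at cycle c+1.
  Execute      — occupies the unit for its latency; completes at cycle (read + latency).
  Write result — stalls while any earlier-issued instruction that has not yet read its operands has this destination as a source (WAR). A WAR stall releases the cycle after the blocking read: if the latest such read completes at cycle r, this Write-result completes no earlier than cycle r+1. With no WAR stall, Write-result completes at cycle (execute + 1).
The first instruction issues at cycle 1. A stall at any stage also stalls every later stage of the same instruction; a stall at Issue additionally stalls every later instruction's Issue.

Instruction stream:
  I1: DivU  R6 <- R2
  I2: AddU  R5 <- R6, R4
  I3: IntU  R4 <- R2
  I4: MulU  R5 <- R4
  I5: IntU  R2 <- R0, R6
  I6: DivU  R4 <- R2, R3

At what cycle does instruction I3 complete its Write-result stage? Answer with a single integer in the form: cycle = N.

cycle = 12

I1 -> (1, 2, 9, 10)
I2 -> (2, 11, 13, 14)  // RAW R6: wait I1 write@10
I3 -> (3, 4, 5, 12)  // WAR R4: wait I2 read@11
I4 -> (15, 16, 19, 20)  // WAW R5: wait I2 write@14
I5 -> (16, 17, 18, 19)
I6 -> (17, 20, 27, 28)  // RAW R2: wait I5 write@19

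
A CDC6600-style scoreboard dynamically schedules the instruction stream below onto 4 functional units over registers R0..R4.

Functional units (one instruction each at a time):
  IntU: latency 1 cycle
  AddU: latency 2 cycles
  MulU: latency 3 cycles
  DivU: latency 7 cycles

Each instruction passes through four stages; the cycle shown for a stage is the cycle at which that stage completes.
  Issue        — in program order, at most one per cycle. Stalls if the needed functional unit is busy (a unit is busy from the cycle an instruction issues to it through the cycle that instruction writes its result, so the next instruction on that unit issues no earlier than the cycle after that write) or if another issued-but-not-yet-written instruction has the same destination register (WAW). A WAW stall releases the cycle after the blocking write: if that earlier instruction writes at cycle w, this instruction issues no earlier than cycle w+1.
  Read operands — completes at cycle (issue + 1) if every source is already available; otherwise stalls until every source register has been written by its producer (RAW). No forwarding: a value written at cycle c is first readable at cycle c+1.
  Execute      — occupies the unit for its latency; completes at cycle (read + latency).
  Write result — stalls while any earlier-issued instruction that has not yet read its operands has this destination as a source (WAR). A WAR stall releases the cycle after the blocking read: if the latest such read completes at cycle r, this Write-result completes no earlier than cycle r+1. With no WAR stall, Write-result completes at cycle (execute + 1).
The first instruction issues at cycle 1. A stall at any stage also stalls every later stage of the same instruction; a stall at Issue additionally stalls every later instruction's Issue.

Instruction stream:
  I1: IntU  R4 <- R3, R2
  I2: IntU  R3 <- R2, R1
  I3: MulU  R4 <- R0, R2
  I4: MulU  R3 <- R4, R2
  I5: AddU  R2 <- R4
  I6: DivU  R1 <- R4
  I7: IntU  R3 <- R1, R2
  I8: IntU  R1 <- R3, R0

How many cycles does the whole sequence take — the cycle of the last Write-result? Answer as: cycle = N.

cycle = 30

[1] I1 issues→IntU
[2] I1 reads
[3] I1 exec-done
[4] I1 writes R4
[5] I2 issues→IntU
[6] I2 reads | I3 issues→MulU
[7] I2 exec-done | I3 reads
[8] I2 writes R3
[10] I3 exec-done
[11] I3 writes R4
[12] I4 issues→MulU
[13] I4 reads | I5 issues→AddU
[14] I5 reads | I6 issues→DivU
[15] I6 reads
[16] I4 exec-done | I5 exec-done
[17] I4 writes R3 | I5 writes R2
[18] I7 issues→IntU
[22] I6 exec-done
[23] I6 writes R1
[24] I7 reads
[25] I7 exec-done
[26] I7 writes R3
[27] I8 issues→IntU
[28] I8 reads
[29] I8 exec-done
[30] I8 writes R1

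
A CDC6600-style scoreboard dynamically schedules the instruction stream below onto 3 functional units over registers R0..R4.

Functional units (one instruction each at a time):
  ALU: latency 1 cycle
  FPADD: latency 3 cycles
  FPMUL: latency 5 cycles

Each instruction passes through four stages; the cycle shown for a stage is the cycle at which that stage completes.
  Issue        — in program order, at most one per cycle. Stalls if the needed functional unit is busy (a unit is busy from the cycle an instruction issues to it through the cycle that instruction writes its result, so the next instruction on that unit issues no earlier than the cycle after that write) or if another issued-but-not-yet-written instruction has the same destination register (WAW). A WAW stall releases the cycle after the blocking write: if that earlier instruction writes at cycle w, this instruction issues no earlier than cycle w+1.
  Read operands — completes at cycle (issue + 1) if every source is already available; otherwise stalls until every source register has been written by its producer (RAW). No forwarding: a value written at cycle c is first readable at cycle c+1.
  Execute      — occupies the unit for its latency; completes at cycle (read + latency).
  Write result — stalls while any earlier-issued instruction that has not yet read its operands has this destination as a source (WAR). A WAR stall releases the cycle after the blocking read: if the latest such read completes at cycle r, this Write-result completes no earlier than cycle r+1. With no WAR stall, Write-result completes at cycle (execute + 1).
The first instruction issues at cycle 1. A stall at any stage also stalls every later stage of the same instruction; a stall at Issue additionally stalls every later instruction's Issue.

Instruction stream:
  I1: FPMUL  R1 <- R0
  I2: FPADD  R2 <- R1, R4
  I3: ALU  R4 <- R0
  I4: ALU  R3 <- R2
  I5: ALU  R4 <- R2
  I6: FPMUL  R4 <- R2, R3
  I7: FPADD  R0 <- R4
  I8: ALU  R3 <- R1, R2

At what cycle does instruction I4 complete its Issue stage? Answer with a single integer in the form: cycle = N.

1) issue 1, read 2, done 7, write 8
2) issue 2, read 9, done 12, write 13  <RAW R1: wait I1 write@8>
3) issue 3, read 4, done 5, write 10  <WAR R4: wait I2 read@9>
4) issue 11, read 14, done 15, write 16  <struct: ALU busy until I3 writes@10 / RAW R2: wait I2 write@13>
5) issue 17, read 18, done 19, write 20  <struct: ALU busy until I4 writes@16>
6) issue 21, read 22, done 27, write 28  <WAW R4: wait I5 write@20>
7) issue 22, read 29, done 32, write 33  <RAW R4: wait I6 write@28>
8) issue 23, read 24, done 25, write 26

cycle = 11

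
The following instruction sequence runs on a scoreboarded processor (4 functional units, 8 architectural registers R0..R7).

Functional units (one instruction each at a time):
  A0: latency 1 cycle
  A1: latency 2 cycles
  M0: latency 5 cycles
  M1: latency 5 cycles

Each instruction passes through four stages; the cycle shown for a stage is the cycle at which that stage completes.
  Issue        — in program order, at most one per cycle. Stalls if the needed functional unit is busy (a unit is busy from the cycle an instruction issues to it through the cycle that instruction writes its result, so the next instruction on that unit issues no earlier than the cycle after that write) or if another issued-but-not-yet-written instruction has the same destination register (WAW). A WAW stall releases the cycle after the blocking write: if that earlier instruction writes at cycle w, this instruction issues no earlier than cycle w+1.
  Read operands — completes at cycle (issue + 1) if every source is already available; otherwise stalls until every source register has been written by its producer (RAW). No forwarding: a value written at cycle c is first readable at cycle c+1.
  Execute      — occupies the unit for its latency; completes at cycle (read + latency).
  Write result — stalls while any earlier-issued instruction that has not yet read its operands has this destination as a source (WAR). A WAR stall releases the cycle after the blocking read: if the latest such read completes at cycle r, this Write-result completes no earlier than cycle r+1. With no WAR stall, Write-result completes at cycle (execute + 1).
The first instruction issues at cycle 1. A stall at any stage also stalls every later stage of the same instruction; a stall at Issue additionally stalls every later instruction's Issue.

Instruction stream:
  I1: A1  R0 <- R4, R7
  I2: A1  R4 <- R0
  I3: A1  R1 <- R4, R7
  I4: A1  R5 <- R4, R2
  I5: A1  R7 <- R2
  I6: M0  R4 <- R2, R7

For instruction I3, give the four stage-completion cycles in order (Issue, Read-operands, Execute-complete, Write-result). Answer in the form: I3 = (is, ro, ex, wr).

I1  is:1  ro:2  ex:4  wr:5
I2  is:6  ro:7  ex:9  wr:10  — struct: A1 busy until I1 writes@5
I3  is:11  ro:12  ex:14  wr:15  — struct: A1 busy until I2 writes@10
I4  is:16  ro:17  ex:19  wr:20  — struct: A1 busy until I3 writes@15
I5  is:21  ro:22  ex:24  wr:25  — struct: A1 busy until I4 writes@20
I6  is:22  ro:26  ex:31  wr:32  — RAW R7: wait I5 write@25

I3 = (11, 12, 14, 15)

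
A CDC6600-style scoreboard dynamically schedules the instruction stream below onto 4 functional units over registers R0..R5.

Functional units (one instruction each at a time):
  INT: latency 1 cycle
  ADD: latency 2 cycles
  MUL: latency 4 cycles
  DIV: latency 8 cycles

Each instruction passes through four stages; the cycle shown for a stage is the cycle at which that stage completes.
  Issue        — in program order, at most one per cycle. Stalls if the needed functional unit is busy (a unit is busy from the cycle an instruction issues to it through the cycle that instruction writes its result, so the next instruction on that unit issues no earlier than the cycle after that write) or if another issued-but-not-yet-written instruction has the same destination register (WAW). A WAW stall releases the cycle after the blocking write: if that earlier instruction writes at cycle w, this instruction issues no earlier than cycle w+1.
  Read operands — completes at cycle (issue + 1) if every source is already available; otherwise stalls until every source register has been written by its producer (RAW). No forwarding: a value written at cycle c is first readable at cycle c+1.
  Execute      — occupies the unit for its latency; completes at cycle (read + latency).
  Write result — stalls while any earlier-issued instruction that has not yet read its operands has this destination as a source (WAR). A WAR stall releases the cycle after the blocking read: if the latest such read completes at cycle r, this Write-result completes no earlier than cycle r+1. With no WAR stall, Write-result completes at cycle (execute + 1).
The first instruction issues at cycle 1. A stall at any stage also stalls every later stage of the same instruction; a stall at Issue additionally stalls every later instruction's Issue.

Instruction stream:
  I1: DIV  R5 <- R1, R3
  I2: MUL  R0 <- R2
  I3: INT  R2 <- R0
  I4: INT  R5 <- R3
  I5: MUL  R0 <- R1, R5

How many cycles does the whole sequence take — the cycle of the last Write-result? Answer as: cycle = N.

[I1] 1/2/10/11
[I2] 2/3/7/8
[I3] 3/9/10/11  (RAW R0: wait I2 write@8)
[I4] 12/13/14/15  (struct: INT busy until I3 writes@11)
[I5] 13/16/20/21  (RAW R5: wait I4 write@15)

cycle = 21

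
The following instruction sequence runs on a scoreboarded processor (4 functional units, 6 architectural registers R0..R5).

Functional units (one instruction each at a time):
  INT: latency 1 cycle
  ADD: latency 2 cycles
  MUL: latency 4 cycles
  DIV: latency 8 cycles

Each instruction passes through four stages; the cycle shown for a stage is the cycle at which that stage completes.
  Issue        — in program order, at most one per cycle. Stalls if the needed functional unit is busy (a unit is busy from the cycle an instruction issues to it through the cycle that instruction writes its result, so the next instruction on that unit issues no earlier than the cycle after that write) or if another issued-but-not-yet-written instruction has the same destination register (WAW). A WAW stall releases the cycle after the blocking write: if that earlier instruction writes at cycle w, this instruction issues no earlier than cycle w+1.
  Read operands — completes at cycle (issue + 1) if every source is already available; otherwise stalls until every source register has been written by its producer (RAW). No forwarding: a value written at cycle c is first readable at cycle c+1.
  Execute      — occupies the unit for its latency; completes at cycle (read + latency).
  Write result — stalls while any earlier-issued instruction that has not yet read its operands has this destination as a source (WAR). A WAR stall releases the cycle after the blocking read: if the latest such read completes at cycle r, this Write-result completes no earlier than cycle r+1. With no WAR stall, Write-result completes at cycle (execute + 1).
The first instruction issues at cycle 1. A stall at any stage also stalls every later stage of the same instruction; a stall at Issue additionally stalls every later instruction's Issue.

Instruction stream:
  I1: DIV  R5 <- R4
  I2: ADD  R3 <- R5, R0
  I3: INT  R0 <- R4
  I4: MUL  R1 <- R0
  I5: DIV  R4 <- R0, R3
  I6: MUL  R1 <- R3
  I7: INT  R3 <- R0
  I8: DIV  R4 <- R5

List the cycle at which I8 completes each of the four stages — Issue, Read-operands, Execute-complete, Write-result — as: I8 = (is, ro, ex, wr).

I8 = (26, 27, 35, 36)

I1 -> (1, 2, 10, 11)
I2 -> (2, 12, 14, 15)  // RAW R5: wait I1 write@11
I3 -> (3, 4, 5, 13)  // WAR R0: wait I2 read@12
I4 -> (4, 14, 18, 19)  // RAW R0: wait I3 write@13
I5 -> (12, 16, 24, 25)  // struct: DIV busy until I1 writes@11, RAW R3: wait I2 write@15
I6 -> (20, 21, 25, 26)  // struct: MUL busy until I4 writes@19
I7 -> (21, 22, 23, 24)
I8 -> (26, 27, 35, 36)  // struct: DIV busy until I5 writes@25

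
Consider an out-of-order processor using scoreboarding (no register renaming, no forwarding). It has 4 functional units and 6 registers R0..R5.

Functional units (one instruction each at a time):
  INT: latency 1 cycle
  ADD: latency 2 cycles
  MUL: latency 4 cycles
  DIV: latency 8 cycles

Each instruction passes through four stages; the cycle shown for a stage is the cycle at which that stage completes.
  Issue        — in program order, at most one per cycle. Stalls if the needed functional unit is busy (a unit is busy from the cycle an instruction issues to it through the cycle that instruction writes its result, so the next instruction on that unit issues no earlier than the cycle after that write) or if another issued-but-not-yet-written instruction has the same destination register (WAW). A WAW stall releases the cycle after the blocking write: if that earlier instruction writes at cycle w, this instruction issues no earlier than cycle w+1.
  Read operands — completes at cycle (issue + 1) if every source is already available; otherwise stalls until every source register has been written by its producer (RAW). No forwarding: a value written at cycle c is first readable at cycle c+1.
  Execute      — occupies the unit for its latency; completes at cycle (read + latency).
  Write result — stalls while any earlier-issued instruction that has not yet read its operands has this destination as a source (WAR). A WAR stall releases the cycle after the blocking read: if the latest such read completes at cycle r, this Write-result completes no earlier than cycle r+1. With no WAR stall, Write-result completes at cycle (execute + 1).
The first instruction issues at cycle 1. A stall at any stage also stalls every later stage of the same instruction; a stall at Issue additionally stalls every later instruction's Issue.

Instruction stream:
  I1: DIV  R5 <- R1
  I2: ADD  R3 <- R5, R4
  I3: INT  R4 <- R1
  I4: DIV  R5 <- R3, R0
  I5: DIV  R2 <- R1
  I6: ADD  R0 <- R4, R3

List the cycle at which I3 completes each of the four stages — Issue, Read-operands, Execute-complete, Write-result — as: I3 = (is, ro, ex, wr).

t=1  I1 dispatched to DIV
t=2  I1 operands ready; I2 dispatched to ADD
t=3  I3 dispatched to INT
t=4  I3 operands ready
t=5  I3 complete
t=10  I1 complete
t=11  R5←I1
t=12  I2 operands ready; I4 dispatched to DIV
t=13  R4←I3
t=14  I2 complete
t=15  R3←I2
t=16  I4 operands ready
t=24  I4 complete
t=25  R5←I4
t=26  I5 dispatched to DIV
t=27  I5 operands ready; I6 dispatched to ADD
t=28  I6 operands ready
t=30  I6 complete
t=31  R0←I6
t=35  I5 complete
t=36  R2←I5

I3 = (3, 4, 5, 13)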